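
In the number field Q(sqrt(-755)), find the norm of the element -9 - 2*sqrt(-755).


N(a + b*sqrt(d)) = a^2 - d*b^2
= (-9)^2 - (-755)*(-2)^2
= 81 + 3020
= 3101

3101


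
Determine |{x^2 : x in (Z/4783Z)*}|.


For prime p, the number of non-zero quadratic residues is (p-1)/2.
= (4783-1)/2
= 2391

2391


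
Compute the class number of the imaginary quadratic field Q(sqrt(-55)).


K = Q(sqrt(-55)). d mod 4 = 1, so D = disc(K) = d = -55
h(K) equals the number of primitive reduced positive-definite forms (a, b, c) = a*x^2 + b*x*y + c*y^2 with b^2 - 4ac = D,
where reduced means |b| <= a <= c, with b >= 0 whenever |b| = a or a = c, and primitive means gcd(a, b, c) = 1.
Reduced forces 3a^2 <= |D| = 55, so 1 <= a <= 4; b must have the parity of D, and c = (b^2 - D)/(4a) must be an integer >= a.
Enumerate a = 1..4, b in [-a, a]:
  a=1: (1, 1, 14)  [1]
  a=2: (2, -1, 7), (2, 1, 7)  [2]
  a=3: none
  a=4: (4, 3, 4)  [1]
Total reduced forms: 1 + 2 + 1 = 4
h = 4

4


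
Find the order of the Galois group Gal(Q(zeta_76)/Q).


|Gal(Q(zeta_76)/Q)| = phi(76)
= 36

36


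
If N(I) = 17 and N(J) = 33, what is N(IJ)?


N(IJ) = N(I) * N(J)
= 17 * 33
= 561

561


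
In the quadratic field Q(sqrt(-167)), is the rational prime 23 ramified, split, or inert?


K = Q(sqrt(-167)). Since d mod 4 = 1, disc(K) = -167.
Check p | disc: -167 mod 23 = 17.
p does not divide disc. Compute Legendre symbol (d/p):
17^((23-1)/2) mod 23 = -1
(d/p) = -1, so p is inert: (p) stays prime with e=1, f=2, g=1.
Therefore p is inert.

inert


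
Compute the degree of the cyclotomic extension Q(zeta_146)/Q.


The degree equals Euler's totient phi(146).
146 = 2 * 73
phi(146) = 72

72


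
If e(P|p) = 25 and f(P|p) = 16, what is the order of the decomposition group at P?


|D_P| = e * f
= 25 * 16
= 400

400


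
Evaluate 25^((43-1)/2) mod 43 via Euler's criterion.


p = 43 is prime and the exponent is (p-1)/2 = 21, so by Euler's criterion 25^21 = (25/43) = +1 or -1 mod 43.
Compute by square-and-multiply:
  21 = 16 + 4 + 1 (binary 10101)
  Repeated squaring mod 43: 25^1 = 25, 25^2 = 23, 25^4 = 13, 25^8 = 40, 25^16 = 9
  25^21 = 25^16 * 25^4 * 25^1 = 9 * 13 * 25 mod 43
    9 * 13 = 117 = 31 mod 43
    31 * 25 = 775 = 1 mod 43
  25^21 = 1 mod 43
Result 1: 25 is a quadratic residue mod 43.
25^21 mod 43 = 1

1


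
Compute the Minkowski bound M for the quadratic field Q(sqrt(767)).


d = 767, d mod 4 = 3, so disc(K) = 4d = 3068; |disc(K)| = 3068
Real quadratic field, so n = 2, s = r2 = 0, r1 = 2
M = (n!/n^n) * (4/pi)^s * sqrt(|disc(K)|) = (2!/2^2) * (4/pi)^0 * sqrt(3068)
= 0.5 * 1.000000 * 55.389530
= 27.6948

27.6948


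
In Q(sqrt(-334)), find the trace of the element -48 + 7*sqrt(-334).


Tr(a + b*sqrt(d)) = (a + b*sqrt(d)) + (a - b*sqrt(d)) = 2a
= 2 * (-48)
= -96

-96


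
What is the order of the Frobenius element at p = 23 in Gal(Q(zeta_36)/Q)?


The Frobenius at p in Gal(Q(zeta_n)/Q) = (Z/nZ)* is the class of p, so its order is ord_36(23), the smallest k >= 1 with 23^k = 1 mod 36.
n = 36 = 2^2 * 3^2, phi(36) = 12; the order divides phi(n).
Divisors of 12: 1, 2, 3, 4, 6, 12
Repeated squaring mod 36: 23^1 = 23, 23^2 = 25, 23^4 = 13, 23^8 = 25
Test divisors in increasing order:
  k=1: 23^1 = 23 mod 36
  k=2: 23^2 = 25 mod 36
  k=3: 23^3 = 25 * 23 = 35 mod 36
  k=4: 23^4 = 13 mod 36
  k=6: 23^6 = 13 * 25 = 1 mod 36  <- first divisor giving 1
Order = 6

6


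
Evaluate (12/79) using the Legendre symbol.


p = 79 is prime, so compute (12/79) with the reciprocity algorithm (Jacobi-symbol steps: pull out 2s via (2/n), flip via reciprocity, reduce):
  pull out 2: (2/79) = +1  (since 79 mod 8 = 7)
  pull out 2: (2/79) = +1  (since 79 mod 8 = 7)
  reciprocity: (3/79) -> -(79/3)
  reduce: (1/3)
  (1/3) = 1
Product of signs = -1
(12/79) = -1

-1


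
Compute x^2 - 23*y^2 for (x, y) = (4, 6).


x^2 - d*y^2
= 4^2 - 23*6^2
= 16 - 828
= -812

-812


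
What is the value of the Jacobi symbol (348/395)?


Compute (348/395) via quadratic reciprocity:
  pull out 2: (2/395) = -1  (since 395 mod 8 = 3)
  pull out 2: (2/395) = -1  (since 395 mod 8 = 3)
  reciprocity: (87/395) -> -(395/87)
  reduce: (47/87)
  reciprocity: (47/87) -> -(87/47)
  reduce: (40/47)
  pull out 2: (2/47) = +1  (since 47 mod 8 = 7)
  pull out 2: (2/47) = +1  (since 47 mod 8 = 7)
  pull out 2: (2/47) = +1  (since 47 mod 8 = 7)
  reciprocity: (5/47) -> +(47/5)
  reduce: (2/5)
  pull out 2: (2/5) = -1  (since 5 mod 8 = 5)
  (1/5) = 1
Product of signs = -1

-1


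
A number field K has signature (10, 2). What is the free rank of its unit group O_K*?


By Dirichlet's unit theorem:
rank = r1 + r2 - 1
= 10 + 2 - 1
= 11

11


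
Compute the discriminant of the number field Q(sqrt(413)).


For K = Q(sqrt(d)) with d squarefree: disc(K) = d if d = 1 mod 4, and disc(K) = 4d if d = 2 or 3 mod 4.
Here d = 413, and d mod 4 = 1.
d = 1 mod 4 (O_K = Z[(1+sqrt(d))/2]), so disc(K) = d = 413

413


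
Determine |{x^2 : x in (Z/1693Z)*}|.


For prime p, the number of non-zero quadratic residues is (p-1)/2.
= (1693-1)/2
= 846

846


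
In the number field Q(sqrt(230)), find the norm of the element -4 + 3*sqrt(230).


N(a + b*sqrt(d)) = a^2 - d*b^2
= (-4)^2 - (230)*(3)^2
= 16 - 2070
= -2054

-2054


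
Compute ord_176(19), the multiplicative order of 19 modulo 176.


We want ord_176(19), the smallest k >= 1 with 19^k = 1 mod 176.
n = 176 = 2^4 * 11, phi(176) = 80; the order divides phi(n).
Divisors of 80: 1, 2, 4, 5, 8, 10, 16, 20, 40, 80
Repeated squaring mod 176: 19^1 = 19, 19^2 = 9, 19^4 = 81, 19^8 = 49, 19^16 = 113, 19^32 = 97, 19^64 = 81
Test divisors in increasing order:
  k=1: 19^1 = 19 mod 176
  k=2: 19^2 = 9 mod 176
  k=4: 19^4 = 81 mod 176
  k=5: 19^5 = 81 * 19 = 131 mod 176
  k=8: 19^8 = 49 mod 176
  k=10: 19^10 = 49 * 9 = 89 mod 176
  k=16: 19^16 = 113 mod 176
  k=20: 19^20 = 113 * 81 = 1 mod 176  <- first divisor giving 1
Order = 20

20


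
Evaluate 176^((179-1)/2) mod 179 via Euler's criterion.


p = 179 is prime and the exponent is (p-1)/2 = 89, so by Euler's criterion 176^89 = (176/179) = +1 or -1 mod 179.
Compute by square-and-multiply:
  89 = 64 + 16 + 8 + 1 (binary 1011001)
  Repeated squaring mod 179: 176^1 = 176, 176^2 = 9, 176^4 = 81, 176^8 = 117, 176^16 = 85, 176^32 = 65, 176^64 = 108
  176^89 = 176^64 * 176^16 * 176^8 * 176^1 = 108 * 85 * 117 * 176 mod 179
    108 * 85 = 9180 = 51 mod 179
    51 * 117 = 5967 = 60 mod 179
    60 * 176 = 10560 = 178 mod 179
  176^89 = 178 mod 179
Result 178 = p - 1 = -1 mod 179: 176 is a quadratic non-residue mod 179. As a residue in [0, p-1] the value is 178.
176^89 mod 179 = 178

178


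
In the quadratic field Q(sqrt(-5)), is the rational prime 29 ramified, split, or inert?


K = Q(sqrt(-5)). Since d mod 4 = 3, disc(K) = -20.
Check p | disc: -20 mod 29 = 9.
p does not divide disc. Compute Legendre symbol (d/p):
24^((29-1)/2) mod 29 = 1
(d/p) = 1, so p splits: (p) = P*P' with e=1, f=1, g=2.
Therefore p is split.

split


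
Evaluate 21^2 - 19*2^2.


x^2 - d*y^2
= 21^2 - 19*2^2
= 441 - 76
= 365

365


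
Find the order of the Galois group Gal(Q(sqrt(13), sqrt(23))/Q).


The 2 square roots of distinct primes are multiplicatively independent over Q,
so [K:Q] = 2^2 and Gal(K/Q) is isomorphic to (Z/2Z)^2.
|Gal| = 2^2 = 4

4


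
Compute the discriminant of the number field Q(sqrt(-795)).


For K = Q(sqrt(d)) with d squarefree: disc(K) = d if d = 1 mod 4, and disc(K) = 4d if d = 2 or 3 mod 4.
Here d = -795, and d mod 4 = 1.
d = 1 mod 4 (O_K = Z[(1+sqrt(d))/2]), so disc(K) = d = -795

-795


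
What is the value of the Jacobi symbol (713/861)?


Compute (713/861) via quadratic reciprocity:
  reciprocity: (713/861) -> +(861/713)
  reduce: (148/713)
  pull out 2: (2/713) = +1  (since 713 mod 8 = 1)
  pull out 2: (2/713) = +1  (since 713 mod 8 = 1)
  reciprocity: (37/713) -> +(713/37)
  reduce: (10/37)
  pull out 2: (2/37) = -1  (since 37 mod 8 = 5)
  reciprocity: (5/37) -> +(37/5)
  reduce: (2/5)
  pull out 2: (2/5) = -1  (since 5 mod 8 = 5)
  (1/5) = 1
Product of signs = 1

1


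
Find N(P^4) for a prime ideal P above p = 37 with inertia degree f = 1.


N(P^a) = p^(a*f)
= 37^(4*1)
= 37^4
= 1874161

1874161


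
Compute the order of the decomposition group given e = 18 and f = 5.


|D_P| = e * f
= 18 * 5
= 90

90


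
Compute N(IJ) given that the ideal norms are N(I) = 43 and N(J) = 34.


N(IJ) = N(I) * N(J)
= 43 * 34
= 1462

1462


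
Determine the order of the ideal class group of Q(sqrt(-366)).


K = Q(sqrt(-366)). d mod 4 = 2, so D = disc(K) = 4d = -1464
h(K) equals the number of primitive reduced positive-definite forms (a, b, c) = a*x^2 + b*x*y + c*y^2 with b^2 - 4ac = D,
where reduced means |b| <= a <= c, with b >= 0 whenever |b| = a or a = c, and primitive means gcd(a, b, c) = 1.
Reduced forces 3a^2 <= |D| = 1464, so 1 <= a <= 22; b must have the parity of D, and c = (b^2 - D)/(4a) must be an integer >= a.
Enumerate a = 1..22, b in [-a, a]:
  a=1: (1, 0, 366)  [1]
  a=2: (2, 0, 183)  [1]
  a=3: (3, 0, 122)  [1]
  a=4: none
  a=5: (5, -4, 74), (5, 4, 74)  [2]
  a=6: (6, 0, 61)  [1]
  a=7..9: none
  a=10: (10, -4, 37), (10, 4, 37)  [2]
  a=11..14: none
  a=15: (15, -6, 25), (15, 6, 25)  [2]
  a=16: none
  a=17: (17, -10, 23), (17, 10, 23)  [2]
  a=18..22: none
Total reduced forms: 1 + 1 + 1 + 2 + 1 + 2 + 2 + 2 = 12
h = 12

12


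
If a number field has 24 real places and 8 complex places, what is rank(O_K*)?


By Dirichlet's unit theorem:
rank = r1 + r2 - 1
= 24 + 8 - 1
= 31

31


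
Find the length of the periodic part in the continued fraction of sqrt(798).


Run the CF algorithm for sqrt(798).
a_0 = floor(sqrt(798)) = 28; set m_0=0, q_0=1.
Recurrence: m' = q*a - m,  q' = (d - m'^2)/q,  a' = floor((a_0 + m')/q').
  step 1: m=28, q=14, a=4
  step 2: m=28, q=1, a=56
a_2 = 2*a_0 = 56, so the period closes here.
sqrt(798) = [28; 4, 56]
Period length = 2

2


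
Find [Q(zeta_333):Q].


The degree equals Euler's totient phi(333).
333 = 3^2 * 37
phi(333) = 216

216


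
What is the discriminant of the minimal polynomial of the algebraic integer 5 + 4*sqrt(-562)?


The element 5 + 4*sqrt(-562) has minimal polynomial:
x^2 - 10*x + 9017
Discriminant = (-10)^2 - 4*(9017)
= 100 - 36068
= -35968

-35968


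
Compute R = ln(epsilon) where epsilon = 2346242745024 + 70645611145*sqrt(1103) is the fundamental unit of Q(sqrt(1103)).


epsilon = 2346242745024 + 70645611145*sqrt(1103)
= 4.6925e+12
R = ln(4.6925e+12)
= 29.1770

29.1770


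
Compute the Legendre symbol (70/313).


p = 313 is prime, so compute (70/313) with the reciprocity algorithm (Jacobi-symbol steps: pull out 2s via (2/n), flip via reciprocity, reduce):
  pull out 2: (2/313) = +1  (since 313 mod 8 = 1)
  reciprocity: (35/313) -> +(313/35)
  reduce: (33/35)
  reciprocity: (33/35) -> +(35/33)
  reduce: (2/33)
  pull out 2: (2/33) = +1  (since 33 mod 8 = 1)
  (1/33) = 1
Product of signs = 1
(70/313) = 1

1


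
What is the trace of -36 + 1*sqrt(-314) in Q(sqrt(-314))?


Tr(a + b*sqrt(d)) = (a + b*sqrt(d)) + (a - b*sqrt(d)) = 2a
= 2 * (-36)
= -72

-72


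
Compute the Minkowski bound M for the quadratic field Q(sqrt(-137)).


d = -137, d mod 4 = 3, so disc(K) = 4d = -548; |disc(K)| = 548
Imaginary quadratic field, so n = 2, s = r2 = 1, r1 = 0
M = (n!/n^n) * (4/pi)^s * sqrt(|disc(K)|) = (2!/2^2) * (4/pi)^1 * sqrt(548)
= 0.5 * 1.273240 * 23.409400
= 14.9029

14.9029


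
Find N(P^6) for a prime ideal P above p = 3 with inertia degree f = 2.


N(P^a) = p^(a*f)
= 3^(6*2)
= 3^12
= 531441

531441


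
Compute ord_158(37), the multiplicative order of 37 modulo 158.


We want ord_158(37), the smallest k >= 1 with 37^k = 1 mod 158.
n = 158 = 2 * 79, phi(158) = 78; the order divides phi(n).
Divisors of 78: 1, 2, 3, 6, 13, 26, 39, 78
Repeated squaring mod 158: 37^1 = 37, 37^2 = 105, 37^4 = 123, 37^8 = 119, 37^16 = 99, 37^32 = 5, 37^64 = 25
Test divisors in increasing order:
  k=1: 37^1 = 37 mod 158
  k=2: 37^2 = 105 mod 158
  k=3: 37^3 = 105 * 37 = 93 mod 158
  k=6: 37^6 = 123 * 105 = 117 mod 158
  k=13: 37^13 = 119 * 123 * 37 = 103 mod 158
  k=26: 37^26 = 99 * 119 * 105 = 23 mod 158
  k=39: 37^39 = 5 * 123 * 105 * 37 = 157 mod 158
  k=78: 37^78 = 25 * 119 * 123 * 105 = 1 mod 158  <- first divisor giving 1
Order = 78

78


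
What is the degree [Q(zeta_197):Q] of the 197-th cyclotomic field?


The degree equals Euler's totient phi(197).
197 = 197
phi(197) = 196

196


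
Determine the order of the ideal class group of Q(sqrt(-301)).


K = Q(sqrt(-301)). d mod 4 = 3, so D = disc(K) = 4d = -1204
h(K) equals the number of primitive reduced positive-definite forms (a, b, c) = a*x^2 + b*x*y + c*y^2 with b^2 - 4ac = D,
where reduced means |b| <= a <= c, with b >= 0 whenever |b| = a or a = c, and primitive means gcd(a, b, c) = 1.
Reduced forces 3a^2 <= |D| = 1204, so 1 <= a <= 20; b must have the parity of D, and c = (b^2 - D)/(4a) must be an integer >= a.
Enumerate a = 1..20, b in [-a, a]:
  a=1: (1, 0, 301)  [1]
  a=2: (2, 2, 151)  [1]
  a=3..4: none
  a=5: (5, -4, 61), (5, 4, 61)  [2]
  a=6: none
  a=7: (7, 0, 43)  [1]
  a=8..9: none
  a=10: (10, -6, 31), (10, 6, 31)  [2]
  a=11..13: none
  a=14: (14, 14, 25)  [1]
  a=15..20: none
Total reduced forms: 1 + 1 + 2 + 1 + 2 + 1 = 8
h = 8

8


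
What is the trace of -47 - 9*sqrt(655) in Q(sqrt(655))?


Tr(a + b*sqrt(d)) = (a + b*sqrt(d)) + (a - b*sqrt(d)) = 2a
= 2 * (-47)
= -94

-94


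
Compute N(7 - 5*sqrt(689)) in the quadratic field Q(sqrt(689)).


N(a + b*sqrt(d)) = a^2 - d*b^2
= (7)^2 - (689)*(-5)^2
= 49 - 17225
= -17176

-17176


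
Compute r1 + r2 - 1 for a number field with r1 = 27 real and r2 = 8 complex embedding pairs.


By Dirichlet's unit theorem:
rank = r1 + r2 - 1
= 27 + 8 - 1
= 34

34


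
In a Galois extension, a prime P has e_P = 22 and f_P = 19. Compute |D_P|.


|D_P| = e * f
= 22 * 19
= 418

418


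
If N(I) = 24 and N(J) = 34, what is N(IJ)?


N(IJ) = N(I) * N(J)
= 24 * 34
= 816

816


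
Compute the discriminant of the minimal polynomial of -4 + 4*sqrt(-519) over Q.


The element -4 + 4*sqrt(-519) has minimal polynomial:
x^2 + 8*x + 8320
Discriminant = (8)^2 - 4*(8320)
= 64 - 33280
= -33216

-33216


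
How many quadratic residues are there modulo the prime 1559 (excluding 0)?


For prime p, the number of non-zero quadratic residues is (p-1)/2.
= (1559-1)/2
= 779

779


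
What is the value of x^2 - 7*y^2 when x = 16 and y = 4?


x^2 - d*y^2
= 16^2 - 7*4^2
= 256 - 112
= 144

144


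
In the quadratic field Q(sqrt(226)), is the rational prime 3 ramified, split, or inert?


K = Q(sqrt(226)). Since d mod 4 = 2, disc(K) = 904.
Check p | disc: 904 mod 3 = 1.
p does not divide disc. Compute Legendre symbol (d/p):
1^((3-1)/2) mod 3 = 1
(d/p) = 1, so p splits: (p) = P*P' with e=1, f=1, g=2.
Therefore p is split.

split


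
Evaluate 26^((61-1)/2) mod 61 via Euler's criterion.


p = 61 is prime and the exponent is (p-1)/2 = 30, so by Euler's criterion 26^30 = (26/61) = +1 or -1 mod 61.
Compute by square-and-multiply:
  30 = 16 + 8 + 4 + 2 (binary 11110)
  Repeated squaring mod 61: 26^1 = 26, 26^2 = 5, 26^4 = 25, 26^8 = 15, 26^16 = 42
  26^30 = 26^16 * 26^8 * 26^4 * 26^2 = 42 * 15 * 25 * 5 mod 61
    42 * 15 = 630 = 20 mod 61
    20 * 25 = 500 = 12 mod 61
    12 * 5 = 60 = 60 mod 61
  26^30 = 60 mod 61
Result 60 = p - 1 = -1 mod 61: 26 is a quadratic non-residue mod 61. As a residue in [0, p-1] the value is 60.
26^30 mod 61 = 60

60


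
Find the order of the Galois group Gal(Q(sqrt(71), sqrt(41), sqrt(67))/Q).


The 3 square roots of distinct primes are multiplicatively independent over Q,
so [K:Q] = 2^3 and Gal(K/Q) is isomorphic to (Z/2Z)^3.
|Gal| = 2^3 = 8

8


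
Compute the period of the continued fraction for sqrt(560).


Run the CF algorithm for sqrt(560).
a_0 = floor(sqrt(560)) = 23; set m_0=0, q_0=1.
Recurrence: m' = q*a - m,  q' = (d - m'^2)/q,  a' = floor((a_0 + m')/q').
  step 1: m=23, q=31, a=1
  step 2: m=8, q=16, a=1
  step 3: m=8, q=31, a=1
  step 4: m=23, q=1, a=46
a_4 = 2*a_0 = 46, so the period closes here.
sqrt(560) = [23; 1, 1, 1, 46]
Period length = 4

4


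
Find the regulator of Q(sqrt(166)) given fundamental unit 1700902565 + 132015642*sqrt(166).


epsilon = 1700902565 + 132015642*sqrt(166)
= 3.4018e+09
R = ln(3.4018e+09)
= 21.9476

21.9476


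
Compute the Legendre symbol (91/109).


p = 109 is prime, so compute (91/109) with the reciprocity algorithm (Jacobi-symbol steps: pull out 2s via (2/n), flip via reciprocity, reduce):
  reciprocity: (91/109) -> +(109/91)
  reduce: (18/91)
  pull out 2: (2/91) = -1  (since 91 mod 8 = 3)
  reciprocity: (9/91) -> +(91/9)
  reduce: (1/9)
  (1/9) = 1
Product of signs = -1
(91/109) = -1

-1


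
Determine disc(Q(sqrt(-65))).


For K = Q(sqrt(d)) with d squarefree: disc(K) = d if d = 1 mod 4, and disc(K) = 4d if d = 2 or 3 mod 4.
Here d = -65, and d mod 4 = 3.
d = 3 mod 4, not 1 (O_K = Z[sqrt(d)]), so disc(K) = 4d = 4 * (-65) = -260

-260


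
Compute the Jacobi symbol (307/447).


Compute (307/447) via quadratic reciprocity:
  reciprocity: (307/447) -> -(447/307)
  reduce: (140/307)
  pull out 2: (2/307) = -1  (since 307 mod 8 = 3)
  pull out 2: (2/307) = -1  (since 307 mod 8 = 3)
  reciprocity: (35/307) -> -(307/35)
  reduce: (27/35)
  reciprocity: (27/35) -> -(35/27)
  reduce: (8/27)
  pull out 2: (2/27) = -1  (since 27 mod 8 = 3)
  pull out 2: (2/27) = -1  (since 27 mod 8 = 3)
  pull out 2: (2/27) = -1  (since 27 mod 8 = 3)
  (1/27) = 1
Product of signs = 1

1


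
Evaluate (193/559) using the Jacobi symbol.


Compute (193/559) via quadratic reciprocity:
  reciprocity: (193/559) -> +(559/193)
  reduce: (173/193)
  reciprocity: (173/193) -> +(193/173)
  reduce: (20/173)
  pull out 2: (2/173) = -1  (since 173 mod 8 = 5)
  pull out 2: (2/173) = -1  (since 173 mod 8 = 5)
  reciprocity: (5/173) -> +(173/5)
  reduce: (3/5)
  reciprocity: (3/5) -> +(5/3)
  reduce: (2/3)
  pull out 2: (2/3) = -1  (since 3 mod 8 = 3)
  (1/3) = 1
Product of signs = -1

-1


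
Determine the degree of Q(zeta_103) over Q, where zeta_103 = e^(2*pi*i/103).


The degree equals Euler's totient phi(103).
103 = 103
phi(103) = 102

102


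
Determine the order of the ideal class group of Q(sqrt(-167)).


K = Q(sqrt(-167)). d mod 4 = 1, so D = disc(K) = d = -167
h(K) equals the number of primitive reduced positive-definite forms (a, b, c) = a*x^2 + b*x*y + c*y^2 with b^2 - 4ac = D,
where reduced means |b| <= a <= c, with b >= 0 whenever |b| = a or a = c, and primitive means gcd(a, b, c) = 1.
Reduced forces 3a^2 <= |D| = 167, so 1 <= a <= 7; b must have the parity of D, and c = (b^2 - D)/(4a) must be an integer >= a.
Enumerate a = 1..7, b in [-a, a]:
  a=1: (1, 1, 42)  [1]
  a=2: (2, -1, 21), (2, 1, 21)  [2]
  a=3: (3, -1, 14), (3, 1, 14)  [2]
  a=4: (4, -3, 11), (4, 3, 11)  [2]
  a=5: none
  a=6: (6, -5, 8), (6, -1, 7), (6, 1, 7), (6, 5, 8)  [4]
  a=7: none
Total reduced forms: 1 + 2 + 2 + 2 + 4 = 11
h = 11

11


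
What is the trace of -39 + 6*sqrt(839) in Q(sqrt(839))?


Tr(a + b*sqrt(d)) = (a + b*sqrt(d)) + (a - b*sqrt(d)) = 2a
= 2 * (-39)
= -78

-78


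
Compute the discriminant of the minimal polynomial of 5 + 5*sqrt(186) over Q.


The element 5 + 5*sqrt(186) has minimal polynomial:
x^2 - 10*x - 4625
Discriminant = (-10)^2 - 4*(-4625)
= 100 + 18500
= 18600

18600


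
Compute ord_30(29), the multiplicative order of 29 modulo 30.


We want ord_30(29), the smallest k >= 1 with 29^k = 1 mod 30.
n = 30 = 2 * 3 * 5, phi(30) = 8; the order divides phi(n).
Divisors of 8: 1, 2, 4, 8
Repeated squaring mod 30: 29^1 = 29, 29^2 = 1, 29^4 = 1, 29^8 = 1
Test divisors in increasing order:
  k=1: 29^1 = 29 mod 30
  k=2: 29^2 = 1 mod 30  <- first divisor giving 1
Order = 2

2


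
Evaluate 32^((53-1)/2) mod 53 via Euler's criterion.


p = 53 is prime and the exponent is (p-1)/2 = 26, so by Euler's criterion 32^26 = (32/53) = +1 or -1 mod 53.
Compute by square-and-multiply:
  26 = 16 + 8 + 2 (binary 11010)
  Repeated squaring mod 53: 32^1 = 32, 32^2 = 17, 32^4 = 24, 32^8 = 46, 32^16 = 49
  32^26 = 32^16 * 32^8 * 32^2 = 49 * 46 * 17 mod 53
    49 * 46 = 2254 = 28 mod 53
    28 * 17 = 476 = 52 mod 53
  32^26 = 52 mod 53
Result 52 = p - 1 = -1 mod 53: 32 is a quadratic non-residue mod 53. As a residue in [0, p-1] the value is 52.
32^26 mod 53 = 52

52


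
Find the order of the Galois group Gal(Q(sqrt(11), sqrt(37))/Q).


The 2 square roots of distinct primes are multiplicatively independent over Q,
so [K:Q] = 2^2 and Gal(K/Q) is isomorphic to (Z/2Z)^2.
|Gal| = 2^2 = 4

4


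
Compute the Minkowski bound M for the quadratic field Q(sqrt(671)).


d = 671, d mod 4 = 3, so disc(K) = 4d = 2684; |disc(K)| = 2684
Real quadratic field, so n = 2, s = r2 = 0, r1 = 2
M = (n!/n^n) * (4/pi)^s * sqrt(|disc(K)|) = (2!/2^2) * (4/pi)^0 * sqrt(2684)
= 0.5 * 1.000000 * 51.807335
= 25.9037

25.9037


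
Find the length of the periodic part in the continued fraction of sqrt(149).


Run the CF algorithm for sqrt(149).
a_0 = floor(sqrt(149)) = 12; set m_0=0, q_0=1.
Recurrence: m' = q*a - m,  q' = (d - m'^2)/q,  a' = floor((a_0 + m')/q').
  step 1: m=12, q=5, a=4
  step 2: m=8, q=17, a=1
  step 3: m=9, q=4, a=5
  step 4: m=11, q=7, a=3
  step 5: m=10, q=7, a=3
  step 6: m=11, q=4, a=5
  step 7: m=9, q=17, a=1
  step 8: m=8, q=5, a=4
  step 9: m=12, q=1, a=24
a_9 = 2*a_0 = 24, so the period closes here.
sqrt(149) = [12; 4, 1, 5, 3, 3, 5, 1, 4, 24]
Period length = 9

9


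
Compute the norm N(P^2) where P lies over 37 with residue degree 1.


N(P^a) = p^(a*f)
= 37^(2*1)
= 37^2
= 1369

1369


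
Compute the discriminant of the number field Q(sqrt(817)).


For K = Q(sqrt(d)) with d squarefree: disc(K) = d if d = 1 mod 4, and disc(K) = 4d if d = 2 or 3 mod 4.
Here d = 817, and d mod 4 = 1.
d = 1 mod 4 (O_K = Z[(1+sqrt(d))/2]), so disc(K) = d = 817

817


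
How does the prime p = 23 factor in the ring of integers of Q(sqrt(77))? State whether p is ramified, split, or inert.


K = Q(sqrt(77)). Since d mod 4 = 1, disc(K) = 77.
Check p | disc: 77 mod 23 = 8.
p does not divide disc. Compute Legendre symbol (d/p):
8^((23-1)/2) mod 23 = 1
(d/p) = 1, so p splits: (p) = P*P' with e=1, f=1, g=2.
Therefore p is split.

split


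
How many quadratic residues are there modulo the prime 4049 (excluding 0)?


For prime p, the number of non-zero quadratic residues is (p-1)/2.
= (4049-1)/2
= 2024

2024


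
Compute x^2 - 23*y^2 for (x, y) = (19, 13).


x^2 - d*y^2
= 19^2 - 23*13^2
= 361 - 3887
= -3526

-3526


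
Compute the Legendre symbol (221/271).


p = 271 is prime, so compute (221/271) with the reciprocity algorithm (Jacobi-symbol steps: pull out 2s via (2/n), flip via reciprocity, reduce):
  reciprocity: (221/271) -> +(271/221)
  reduce: (50/221)
  pull out 2: (2/221) = -1  (since 221 mod 8 = 5)
  reciprocity: (25/221) -> +(221/25)
  reduce: (21/25)
  reciprocity: (21/25) -> +(25/21)
  reduce: (4/21)
  pull out 2: (2/21) = -1  (since 21 mod 8 = 5)
  pull out 2: (2/21) = -1  (since 21 mod 8 = 5)
  (1/21) = 1
Product of signs = -1
(221/271) = -1

-1


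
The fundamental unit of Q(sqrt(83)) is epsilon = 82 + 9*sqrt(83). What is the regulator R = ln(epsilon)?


epsilon = 82 + 9*sqrt(83)
= 163.9939
R = ln(163.9939)
= 5.0998

5.0998


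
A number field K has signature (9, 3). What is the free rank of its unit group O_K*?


By Dirichlet's unit theorem:
rank = r1 + r2 - 1
= 9 + 3 - 1
= 11

11


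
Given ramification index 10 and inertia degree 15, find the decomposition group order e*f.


|D_P| = e * f
= 10 * 15
= 150

150


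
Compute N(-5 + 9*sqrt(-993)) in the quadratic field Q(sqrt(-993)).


N(a + b*sqrt(d)) = a^2 - d*b^2
= (-5)^2 - (-993)*(9)^2
= 25 + 80433
= 80458

80458


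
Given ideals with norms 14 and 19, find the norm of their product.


N(IJ) = N(I) * N(J)
= 14 * 19
= 266

266


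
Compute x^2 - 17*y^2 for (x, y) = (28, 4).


x^2 - d*y^2
= 28^2 - 17*4^2
= 784 - 272
= 512

512


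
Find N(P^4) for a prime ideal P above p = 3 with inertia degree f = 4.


N(P^a) = p^(a*f)
= 3^(4*4)
= 3^16
= 43046721

43046721


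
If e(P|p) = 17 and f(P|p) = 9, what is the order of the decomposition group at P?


|D_P| = e * f
= 17 * 9
= 153

153


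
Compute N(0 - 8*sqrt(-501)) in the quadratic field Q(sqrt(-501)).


N(a + b*sqrt(d)) = a^2 - d*b^2
= (0)^2 - (-501)*(-8)^2
= 0 + 32064
= 32064

32064


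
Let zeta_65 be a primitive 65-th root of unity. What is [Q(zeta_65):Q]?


The degree equals Euler's totient phi(65).
65 = 5 * 13
phi(65) = 48

48


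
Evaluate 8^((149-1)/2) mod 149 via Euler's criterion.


p = 149 is prime and the exponent is (p-1)/2 = 74, so by Euler's criterion 8^74 = (8/149) = +1 or -1 mod 149.
Compute by square-and-multiply:
  74 = 64 + 8 + 2 (binary 1001010)
  Repeated squaring mod 149: 8^1 = 8, 8^2 = 64, 8^4 = 73, 8^8 = 114, 8^16 = 33, 8^32 = 46, 8^64 = 30
  8^74 = 8^64 * 8^8 * 8^2 = 30 * 114 * 64 mod 149
    30 * 114 = 3420 = 142 mod 149
    142 * 64 = 9088 = 148 mod 149
  8^74 = 148 mod 149
Result 148 = p - 1 = -1 mod 149: 8 is a quadratic non-residue mod 149. As a residue in [0, p-1] the value is 148.
8^74 mod 149 = 148

148


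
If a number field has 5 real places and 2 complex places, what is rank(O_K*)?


By Dirichlet's unit theorem:
rank = r1 + r2 - 1
= 5 + 2 - 1
= 6

6


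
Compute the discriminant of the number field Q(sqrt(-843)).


For K = Q(sqrt(d)) with d squarefree: disc(K) = d if d = 1 mod 4, and disc(K) = 4d if d = 2 or 3 mod 4.
Here d = -843, and d mod 4 = 1.
d = 1 mod 4 (O_K = Z[(1+sqrt(d))/2]), so disc(K) = d = -843

-843


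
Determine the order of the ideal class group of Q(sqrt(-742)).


K = Q(sqrt(-742)). d mod 4 = 2, so D = disc(K) = 4d = -2968
h(K) equals the number of primitive reduced positive-definite forms (a, b, c) = a*x^2 + b*x*y + c*y^2 with b^2 - 4ac = D,
where reduced means |b| <= a <= c, with b >= 0 whenever |b| = a or a = c, and primitive means gcd(a, b, c) = 1.
Reduced forces 3a^2 <= |D| = 2968, so 1 <= a <= 31; b must have the parity of D, and c = (b^2 - D)/(4a) must be an integer >= a.
Enumerate a = 1..31, b in [-a, a]:
  a=1: (1, 0, 742)  [1]
  a=2: (2, 0, 371)  [1]
  a=3..6: none
  a=7: (7, 0, 106)  [1]
  a=8..12: none
  a=13: (13, -10, 59), (13, 10, 59)  [2]
  a=14: (14, 0, 53)  [1]
  a=15..25: none
  a=26: (26, -16, 31), (26, 16, 31)  [2]
  a=27..31: none
Total reduced forms: 1 + 1 + 1 + 2 + 1 + 2 = 8
h = 8

8


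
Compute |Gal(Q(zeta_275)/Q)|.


|Gal(Q(zeta_275)/Q)| = phi(275)
= 200

200


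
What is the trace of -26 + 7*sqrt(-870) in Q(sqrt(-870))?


Tr(a + b*sqrt(d)) = (a + b*sqrt(d)) + (a - b*sqrt(d)) = 2a
= 2 * (-26)
= -52

-52


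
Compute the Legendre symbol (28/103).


p = 103 is prime, so compute (28/103) with the reciprocity algorithm (Jacobi-symbol steps: pull out 2s via (2/n), flip via reciprocity, reduce):
  pull out 2: (2/103) = +1  (since 103 mod 8 = 7)
  pull out 2: (2/103) = +1  (since 103 mod 8 = 7)
  reciprocity: (7/103) -> -(103/7)
  reduce: (5/7)
  reciprocity: (5/7) -> +(7/5)
  reduce: (2/5)
  pull out 2: (2/5) = -1  (since 5 mod 8 = 5)
  (1/5) = 1
Product of signs = 1
(28/103) = 1

1


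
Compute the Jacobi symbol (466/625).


Compute (466/625) via quadratic reciprocity:
  pull out 2: (2/625) = +1  (since 625 mod 8 = 1)
  reciprocity: (233/625) -> +(625/233)
  reduce: (159/233)
  reciprocity: (159/233) -> +(233/159)
  reduce: (74/159)
  pull out 2: (2/159) = +1  (since 159 mod 8 = 7)
  reciprocity: (37/159) -> +(159/37)
  reduce: (11/37)
  reciprocity: (11/37) -> +(37/11)
  reduce: (4/11)
  pull out 2: (2/11) = -1  (since 11 mod 8 = 3)
  pull out 2: (2/11) = -1  (since 11 mod 8 = 3)
  (1/11) = 1
Product of signs = 1

1


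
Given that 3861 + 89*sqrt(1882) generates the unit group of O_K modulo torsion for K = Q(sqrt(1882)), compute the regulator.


epsilon = 3861 + 89*sqrt(1882)
= 7722.0001
R = ln(7722.0001)
= 8.9518

8.9518


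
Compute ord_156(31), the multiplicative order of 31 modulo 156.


We want ord_156(31), the smallest k >= 1 with 31^k = 1 mod 156.
n = 156 = 2^2 * 3 * 13, phi(156) = 48; the order divides phi(n).
Divisors of 48: 1, 2, 3, 4, 6, 8, 12, 16, 24, 48
Repeated squaring mod 156: 31^1 = 31, 31^2 = 25, 31^4 = 1, 31^8 = 1, 31^16 = 1, 31^32 = 1
Test divisors in increasing order:
  k=1: 31^1 = 31 mod 156
  k=2: 31^2 = 25 mod 156
  k=3: 31^3 = 25 * 31 = 151 mod 156
  k=4: 31^4 = 1 mod 156  <- first divisor giving 1
Order = 4

4


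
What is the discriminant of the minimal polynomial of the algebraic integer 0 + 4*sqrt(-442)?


The element 0 + 4*sqrt(-442) has minimal polynomial:
x^2 + 0*x + 7072
Discriminant = (0)^2 - 4*(7072)
= 0 - 28288
= -28288

-28288


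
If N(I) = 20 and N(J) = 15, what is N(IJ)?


N(IJ) = N(I) * N(J)
= 20 * 15
= 300

300


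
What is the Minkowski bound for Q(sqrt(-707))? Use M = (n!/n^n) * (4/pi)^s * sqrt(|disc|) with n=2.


d = -707, d mod 4 = 1, so disc(K) = d = -707; |disc(K)| = 707
Imaginary quadratic field, so n = 2, s = r2 = 1, r1 = 0
M = (n!/n^n) * (4/pi)^s * sqrt(|disc(K)|) = (2!/2^2) * (4/pi)^1 * sqrt(707)
= 0.5 * 1.273240 * 26.589472
= 16.9274

16.9274


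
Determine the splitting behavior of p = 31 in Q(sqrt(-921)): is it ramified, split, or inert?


K = Q(sqrt(-921)). Since d mod 4 = 3, disc(K) = -3684.
Check p | disc: -3684 mod 31 = 5.
p does not divide disc. Compute Legendre symbol (d/p):
9^((31-1)/2) mod 31 = 1
(d/p) = 1, so p splits: (p) = P*P' with e=1, f=1, g=2.
Therefore p is split.

split


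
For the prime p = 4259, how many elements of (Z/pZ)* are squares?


For prime p, the number of non-zero quadratic residues is (p-1)/2.
= (4259-1)/2
= 2129

2129


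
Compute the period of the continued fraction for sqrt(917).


Run the CF algorithm for sqrt(917).
a_0 = floor(sqrt(917)) = 30; set m_0=0, q_0=1.
Recurrence: m' = q*a - m,  q' = (d - m'^2)/q,  a' = floor((a_0 + m')/q').
  step 1: m=30, q=17, a=3
  step 2: m=21, q=28, a=1
  step 3: m=7, q=31, a=1
  step 4: m=24, q=11, a=4
  step 5: m=20, q=47, a=1
  step 6: m=27, q=4, a=14
  step 7: m=29, q=19, a=3
  step 8: m=28, q=7, a=8
  step 9: m=28, q=19, a=3
  step 10: m=29, q=4, a=14
  step 11: m=27, q=47, a=1
  step 12: m=20, q=11, a=4
  step 13: m=24, q=31, a=1
  step 14: m=7, q=28, a=1
  step 15: m=21, q=17, a=3
  step 16: m=30, q=1, a=60
a_16 = 2*a_0 = 60, so the period closes here.
sqrt(917) = [30; 3, 1, 1, 4, 1, 14, 3, 8, 3, 14, 1, 4, 1, 1, 3, 60]
Period length = 16

16


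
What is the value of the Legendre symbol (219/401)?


p = 401 is prime, so compute (219/401) with the reciprocity algorithm (Jacobi-symbol steps: pull out 2s via (2/n), flip via reciprocity, reduce):
  reciprocity: (219/401) -> +(401/219)
  reduce: (182/219)
  pull out 2: (2/219) = -1  (since 219 mod 8 = 3)
  reciprocity: (91/219) -> -(219/91)
  reduce: (37/91)
  reciprocity: (37/91) -> +(91/37)
  reduce: (17/37)
  reciprocity: (17/37) -> +(37/17)
  reduce: (3/17)
  reciprocity: (3/17) -> +(17/3)
  reduce: (2/3)
  pull out 2: (2/3) = -1  (since 3 mod 8 = 3)
  (1/3) = 1
Product of signs = -1
(219/401) = -1

-1


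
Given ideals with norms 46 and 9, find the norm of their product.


N(IJ) = N(I) * N(J)
= 46 * 9
= 414

414


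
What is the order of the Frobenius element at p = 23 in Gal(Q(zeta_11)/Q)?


The Frobenius at p in Gal(Q(zeta_n)/Q) = (Z/nZ)* is the class of p, so its order is ord_11(23), the smallest k >= 1 with 23^k = 1 mod 11.
n = 11 = 11, phi(11) = 10; the order divides phi(n).
Divisors of 10: 1, 2, 5, 10
Repeated squaring mod 11: 23^1 = 1, 23^2 = 1, 23^4 = 1, 23^8 = 1
Test divisors in increasing order:
  k=1: 23^1 = 1 mod 11  <- first divisor giving 1
Order = 1

1


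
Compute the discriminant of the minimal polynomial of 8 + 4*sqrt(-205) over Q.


The element 8 + 4*sqrt(-205) has minimal polynomial:
x^2 - 16*x + 3344
Discriminant = (-16)^2 - 4*(3344)
= 256 - 13376
= -13120

-13120


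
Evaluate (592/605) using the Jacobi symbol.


Compute (592/605) via quadratic reciprocity:
  pull out 2: (2/605) = -1  (since 605 mod 8 = 5)
  pull out 2: (2/605) = -1  (since 605 mod 8 = 5)
  pull out 2: (2/605) = -1  (since 605 mod 8 = 5)
  pull out 2: (2/605) = -1  (since 605 mod 8 = 5)
  reciprocity: (37/605) -> +(605/37)
  reduce: (13/37)
  reciprocity: (13/37) -> +(37/13)
  reduce: (11/13)
  reciprocity: (11/13) -> +(13/11)
  reduce: (2/11)
  pull out 2: (2/11) = -1  (since 11 mod 8 = 3)
  (1/11) = 1
Product of signs = -1

-1


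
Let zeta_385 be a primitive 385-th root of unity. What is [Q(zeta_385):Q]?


The degree equals Euler's totient phi(385).
385 = 5 * 7 * 11
phi(385) = 240

240


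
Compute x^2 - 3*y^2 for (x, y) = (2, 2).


x^2 - d*y^2
= 2^2 - 3*2^2
= 4 - 12
= -8

-8


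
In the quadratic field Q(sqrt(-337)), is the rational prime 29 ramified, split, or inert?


K = Q(sqrt(-337)). Since d mod 4 = 3, disc(K) = -1348.
Check p | disc: -1348 mod 29 = 15.
p does not divide disc. Compute Legendre symbol (d/p):
11^((29-1)/2) mod 29 = -1
(d/p) = -1, so p is inert: (p) stays prime with e=1, f=2, g=1.
Therefore p is inert.

inert


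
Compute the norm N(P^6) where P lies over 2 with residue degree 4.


N(P^a) = p^(a*f)
= 2^(6*4)
= 2^24
= 16777216

16777216


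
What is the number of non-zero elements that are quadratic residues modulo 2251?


For prime p, the number of non-zero quadratic residues is (p-1)/2.
= (2251-1)/2
= 1125

1125


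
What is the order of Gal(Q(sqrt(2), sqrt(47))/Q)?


The 2 square roots of distinct primes are multiplicatively independent over Q,
so [K:Q] = 2^2 and Gal(K/Q) is isomorphic to (Z/2Z)^2.
|Gal| = 2^2 = 4

4


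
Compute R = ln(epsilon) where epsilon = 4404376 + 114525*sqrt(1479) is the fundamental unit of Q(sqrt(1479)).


epsilon = 4404376 + 114525*sqrt(1479)
= 8.8088e+06
R = ln(8.8088e+06)
= 15.9913

15.9913


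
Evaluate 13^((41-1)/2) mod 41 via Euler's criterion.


p = 41 is prime and the exponent is (p-1)/2 = 20, so by Euler's criterion 13^20 = (13/41) = +1 or -1 mod 41.
Compute by square-and-multiply:
  20 = 16 + 4 (binary 10100)
  Repeated squaring mod 41: 13^1 = 13, 13^2 = 5, 13^4 = 25, 13^8 = 10, 13^16 = 18
  13^20 = 13^16 * 13^4 = 18 * 25 mod 41
    18 * 25 = 450 = 40 mod 41
  13^20 = 40 mod 41
Result 40 = p - 1 = -1 mod 41: 13 is a quadratic non-residue mod 41. As a residue in [0, p-1] the value is 40.
13^20 mod 41 = 40

40


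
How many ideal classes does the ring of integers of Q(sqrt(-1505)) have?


K = Q(sqrt(-1505)). d mod 4 = 3, so D = disc(K) = 4d = -6020
h(K) equals the number of primitive reduced positive-definite forms (a, b, c) = a*x^2 + b*x*y + c*y^2 with b^2 - 4ac = D,
where reduced means |b| <= a <= c, with b >= 0 whenever |b| = a or a = c, and primitive means gcd(a, b, c) = 1.
Reduced forces 3a^2 <= |D| = 6020, so 1 <= a <= 44; b must have the parity of D, and c = (b^2 - D)/(4a) must be an integer >= a.
Enumerate a = 1..44, b in [-a, a]:
  a=1: (1, 0, 1505)  [1]
  a=2: (2, 2, 753)  [1]
  a=3: (3, -2, 502), (3, 2, 502)  [2]
  a=4: none
  a=5: (5, 0, 301)  [1]
  a=6: (6, -2, 251), (6, 2, 251)  [2]
  a=7: (7, 0, 215)  [1]
  a=8: none
  a=9: (9, -8, 169), (9, 8, 169)  [2]
  a=10: (10, 10, 153)  [1]
  a=11..12: none
  a=13: (13, -8, 117), (13, 8, 117)  [2]
  a=14: (14, 14, 111)  [1]
  a=15: (15, -10, 102), (15, 10, 102)  [2]
  a=16: none
  a=17: (17, -10, 90), (17, 10, 90)  [2]
  a=18: (18, -10, 85), (18, 10, 85)  [2]
  a=19..20: none
  a=21: (21, -14, 74), (21, 14, 74)  [2]
  a=22: none
  a=23: (23, -12, 67), (23, 12, 67)  [2]
  a=24..25: none
  a=26: (26, -18, 61), (26, 18, 61)  [2]
  a=27: (27, -26, 62), (27, 26, 62)  [2]
  a=28..29: none
  a=30: (30, -10, 51), (30, 10, 51)  [2]
  a=31: (31, -26, 54), (31, 26, 54)  [2]
  a=32..33: none
  a=34: (34, -10, 45), (34, 10, 45)  [2]
  a=35: (35, 0, 43)  [1]
  a=36: none
  a=37: (37, -14, 42), (37, 14, 42)  [2]
  a=38: none
  a=39: (39, -34, 46), (39, 8, 39), (39, 34, 46)  [3]
  a=40..44: none
Total reduced forms: 1 + 1 + 2 + 1 + 2 + 1 + 2 + 1 + 2 + 1 + 2 + 2 + 2 + 2 + 2 + 2 + 2 + 2 + 2 + 2 + 1 + 2 + 3 = 40
h = 40

40


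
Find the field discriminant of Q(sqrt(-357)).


For K = Q(sqrt(d)) with d squarefree: disc(K) = d if d = 1 mod 4, and disc(K) = 4d if d = 2 or 3 mod 4.
Here d = -357, and d mod 4 = 3.
d = 3 mod 4, not 1 (O_K = Z[sqrt(d)]), so disc(K) = 4d = 4 * (-357) = -1428

-1428


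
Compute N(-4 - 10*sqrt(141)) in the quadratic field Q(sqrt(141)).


N(a + b*sqrt(d)) = a^2 - d*b^2
= (-4)^2 - (141)*(-10)^2
= 16 - 14100
= -14084

-14084


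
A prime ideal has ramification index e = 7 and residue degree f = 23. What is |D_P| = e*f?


|D_P| = e * f
= 7 * 23
= 161

161


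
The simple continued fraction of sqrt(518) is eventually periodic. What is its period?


Run the CF algorithm for sqrt(518).
a_0 = floor(sqrt(518)) = 22; set m_0=0, q_0=1.
Recurrence: m' = q*a - m,  q' = (d - m'^2)/q,  a' = floor((a_0 + m')/q').
  step 1: m=22, q=34, a=1
  step 2: m=12, q=11, a=3
  step 3: m=21, q=7, a=6
  step 4: m=21, q=11, a=3
  step 5: m=12, q=34, a=1
  step 6: m=22, q=1, a=44
a_6 = 2*a_0 = 44, so the period closes here.
sqrt(518) = [22; 1, 3, 6, 3, 1, 44]
Period length = 6

6


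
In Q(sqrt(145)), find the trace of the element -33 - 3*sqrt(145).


Tr(a + b*sqrt(d)) = (a + b*sqrt(d)) + (a - b*sqrt(d)) = 2a
= 2 * (-33)
= -66

-66


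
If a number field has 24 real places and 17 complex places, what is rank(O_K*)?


By Dirichlet's unit theorem:
rank = r1 + r2 - 1
= 24 + 17 - 1
= 40

40


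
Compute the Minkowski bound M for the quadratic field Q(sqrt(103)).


d = 103, d mod 4 = 3, so disc(K) = 4d = 412; |disc(K)| = 412
Real quadratic field, so n = 2, s = r2 = 0, r1 = 2
M = (n!/n^n) * (4/pi)^s * sqrt(|disc(K)|) = (2!/2^2) * (4/pi)^0 * sqrt(412)
= 0.5 * 1.000000 * 20.297783
= 10.1489

10.1489


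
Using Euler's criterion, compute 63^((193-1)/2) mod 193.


p = 193 is prime and the exponent is (p-1)/2 = 96, so by Euler's criterion 63^96 = (63/193) = +1 or -1 mod 193.
Compute by square-and-multiply:
  96 = 64 + 32 (binary 1100000)
  Repeated squaring mod 193: 63^1 = 63, 63^2 = 109, 63^4 = 108, 63^8 = 84, 63^16 = 108, 63^32 = 84, 63^64 = 108
  63^96 = 63^64 * 63^32 = 108 * 84 mod 193
    108 * 84 = 9072 = 1 mod 193
  63^96 = 1 mod 193
Result 1: 63 is a quadratic residue mod 193.
63^96 mod 193 = 1

1


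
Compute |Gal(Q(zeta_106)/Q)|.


|Gal(Q(zeta_106)/Q)| = phi(106)
= 52

52


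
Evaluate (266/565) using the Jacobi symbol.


Compute (266/565) via quadratic reciprocity:
  pull out 2: (2/565) = -1  (since 565 mod 8 = 5)
  reciprocity: (133/565) -> +(565/133)
  reduce: (33/133)
  reciprocity: (33/133) -> +(133/33)
  reduce: (1/33)
  (1/33) = 1
Product of signs = -1

-1


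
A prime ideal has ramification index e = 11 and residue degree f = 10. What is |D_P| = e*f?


|D_P| = e * f
= 11 * 10
= 110

110


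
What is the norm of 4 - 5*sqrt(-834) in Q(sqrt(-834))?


N(a + b*sqrt(d)) = a^2 - d*b^2
= (4)^2 - (-834)*(-5)^2
= 16 + 20850
= 20866

20866


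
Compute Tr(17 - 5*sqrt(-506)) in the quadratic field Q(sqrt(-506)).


Tr(a + b*sqrt(d)) = (a + b*sqrt(d)) + (a - b*sqrt(d)) = 2a
= 2 * (17)
= 34

34


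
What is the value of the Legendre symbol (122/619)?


p = 619 is prime, so compute (122/619) with the reciprocity algorithm (Jacobi-symbol steps: pull out 2s via (2/n), flip via reciprocity, reduce):
  pull out 2: (2/619) = -1  (since 619 mod 8 = 3)
  reciprocity: (61/619) -> +(619/61)
  reduce: (9/61)
  reciprocity: (9/61) -> +(61/9)
  reduce: (7/9)
  reciprocity: (7/9) -> +(9/7)
  reduce: (2/7)
  pull out 2: (2/7) = +1  (since 7 mod 8 = 7)
  (1/7) = 1
Product of signs = -1
(122/619) = -1

-1


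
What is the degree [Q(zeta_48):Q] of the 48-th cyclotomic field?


The degree equals Euler's totient phi(48).
48 = 2^4 * 3
phi(48) = 16

16


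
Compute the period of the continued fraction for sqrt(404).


Run the CF algorithm for sqrt(404).
a_0 = floor(sqrt(404)) = 20; set m_0=0, q_0=1.
Recurrence: m' = q*a - m,  q' = (d - m'^2)/q,  a' = floor((a_0 + m')/q').
  step 1: m=20, q=4, a=10
  step 2: m=20, q=1, a=40
a_2 = 2*a_0 = 40, so the period closes here.
sqrt(404) = [20; 10, 40]
Period length = 2

2
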